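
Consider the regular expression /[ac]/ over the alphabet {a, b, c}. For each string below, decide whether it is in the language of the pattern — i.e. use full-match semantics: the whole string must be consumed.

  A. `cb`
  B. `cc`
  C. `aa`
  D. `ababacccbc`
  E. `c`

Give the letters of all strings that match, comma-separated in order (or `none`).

E

A. `cb` → no match
B. `cc` → no match
C. `aa` → no match
D. `ababacccbc` → no match
E. `c` → match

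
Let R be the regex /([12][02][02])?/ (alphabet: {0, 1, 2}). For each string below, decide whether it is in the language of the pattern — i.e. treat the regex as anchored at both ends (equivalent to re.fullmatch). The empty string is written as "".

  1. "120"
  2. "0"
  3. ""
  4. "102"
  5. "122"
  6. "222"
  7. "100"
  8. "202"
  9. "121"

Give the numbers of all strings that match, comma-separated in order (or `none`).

1 → match
2 → no match
3 → match
4 → match
5 → match
6 → match
7 → match
8 → match
9 → no match

1, 3, 4, 5, 6, 7, 8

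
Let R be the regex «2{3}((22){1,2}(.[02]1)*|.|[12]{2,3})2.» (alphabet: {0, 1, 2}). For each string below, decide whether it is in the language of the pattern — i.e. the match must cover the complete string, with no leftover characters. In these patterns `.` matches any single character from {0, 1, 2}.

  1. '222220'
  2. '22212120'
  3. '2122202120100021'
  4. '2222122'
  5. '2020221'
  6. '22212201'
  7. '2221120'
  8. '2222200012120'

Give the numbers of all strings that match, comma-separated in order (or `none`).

1 → match
2 → match
3 → no match
4 → match
5 → no match
6 → no match
7 → match
8 → no match

1, 2, 4, 7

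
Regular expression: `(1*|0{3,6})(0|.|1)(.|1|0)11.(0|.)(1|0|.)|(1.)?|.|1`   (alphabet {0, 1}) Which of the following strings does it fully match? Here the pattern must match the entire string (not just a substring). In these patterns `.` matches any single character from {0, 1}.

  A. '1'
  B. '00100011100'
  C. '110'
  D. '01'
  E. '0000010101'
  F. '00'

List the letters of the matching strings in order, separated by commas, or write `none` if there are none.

A

A. '1' → match
B. '00100011100' → no match
C. '110' → no match
D. '01' → no match
E. '0000010101' → no match
F. '00' → no match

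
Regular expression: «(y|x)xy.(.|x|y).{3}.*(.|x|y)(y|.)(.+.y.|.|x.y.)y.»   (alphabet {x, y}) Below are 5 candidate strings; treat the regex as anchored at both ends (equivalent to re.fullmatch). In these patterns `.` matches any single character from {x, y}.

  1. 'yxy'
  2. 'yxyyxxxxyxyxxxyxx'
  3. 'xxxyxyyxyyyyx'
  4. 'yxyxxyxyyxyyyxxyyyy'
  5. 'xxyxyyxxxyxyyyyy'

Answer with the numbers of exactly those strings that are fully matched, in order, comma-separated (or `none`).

1. 'yxy' → no match
2 → no match
3 → no match
4 → match
5 → match

4, 5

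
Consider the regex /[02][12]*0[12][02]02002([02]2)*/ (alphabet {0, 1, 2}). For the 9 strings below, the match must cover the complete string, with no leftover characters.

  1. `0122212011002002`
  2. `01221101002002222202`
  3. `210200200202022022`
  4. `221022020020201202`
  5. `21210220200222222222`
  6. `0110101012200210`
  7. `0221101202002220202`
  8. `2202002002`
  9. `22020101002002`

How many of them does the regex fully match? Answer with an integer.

4

1 → no match
2 → match
3 → no match
4 → no match
5 → match
6 → no match
7 → match
8. `2202002002` → match
9 → no match
Total matched: 4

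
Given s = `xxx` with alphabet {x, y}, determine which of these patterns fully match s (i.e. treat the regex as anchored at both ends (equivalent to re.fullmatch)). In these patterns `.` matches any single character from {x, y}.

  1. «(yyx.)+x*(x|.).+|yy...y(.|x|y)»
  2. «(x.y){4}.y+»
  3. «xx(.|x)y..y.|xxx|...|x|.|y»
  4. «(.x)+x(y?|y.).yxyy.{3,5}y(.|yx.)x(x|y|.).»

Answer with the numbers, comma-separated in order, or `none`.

1 → no match
2 → no match — must end with `y`
3 → match
4 → no match

3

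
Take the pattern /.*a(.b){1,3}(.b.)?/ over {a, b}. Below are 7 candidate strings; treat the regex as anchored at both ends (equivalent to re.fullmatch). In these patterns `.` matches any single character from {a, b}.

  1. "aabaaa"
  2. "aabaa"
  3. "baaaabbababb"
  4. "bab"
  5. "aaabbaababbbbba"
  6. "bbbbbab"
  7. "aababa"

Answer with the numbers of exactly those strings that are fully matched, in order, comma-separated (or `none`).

1 → no match
2 → no match
3 → match
4 → no match
5 → match
6 → no match
7 → match

3, 5, 7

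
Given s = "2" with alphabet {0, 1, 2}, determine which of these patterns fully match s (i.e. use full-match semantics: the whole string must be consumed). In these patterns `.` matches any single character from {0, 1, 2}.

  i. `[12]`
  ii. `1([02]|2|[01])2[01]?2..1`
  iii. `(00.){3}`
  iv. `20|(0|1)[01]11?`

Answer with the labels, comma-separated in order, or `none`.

i → match
ii → no match — must start with "1"
iii → no match — must start with "00"
iv → no match

i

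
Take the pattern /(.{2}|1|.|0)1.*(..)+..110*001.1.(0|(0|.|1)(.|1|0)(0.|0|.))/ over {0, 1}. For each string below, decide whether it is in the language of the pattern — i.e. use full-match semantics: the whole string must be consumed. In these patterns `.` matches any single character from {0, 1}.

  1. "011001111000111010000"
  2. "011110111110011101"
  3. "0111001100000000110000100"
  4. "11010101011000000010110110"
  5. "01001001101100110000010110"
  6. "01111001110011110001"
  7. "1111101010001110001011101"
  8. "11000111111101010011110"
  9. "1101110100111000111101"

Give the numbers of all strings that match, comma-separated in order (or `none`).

1 → no match
2 → no match
3 → no match
4 → no match
5 → match
6 → match
7 → match
8 → no match
9 → no match

5, 6, 7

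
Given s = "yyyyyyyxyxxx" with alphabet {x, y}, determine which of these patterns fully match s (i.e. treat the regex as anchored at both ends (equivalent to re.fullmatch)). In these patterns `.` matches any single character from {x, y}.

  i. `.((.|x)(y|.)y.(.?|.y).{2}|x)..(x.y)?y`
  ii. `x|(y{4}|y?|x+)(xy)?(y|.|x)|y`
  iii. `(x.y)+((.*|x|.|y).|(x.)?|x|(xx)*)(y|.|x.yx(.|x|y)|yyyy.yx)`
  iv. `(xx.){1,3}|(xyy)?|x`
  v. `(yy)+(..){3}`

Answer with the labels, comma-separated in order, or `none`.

i → no match — must end with "y"
ii → no match
iii → no match — must start with "x"
iv → no match
v → match

v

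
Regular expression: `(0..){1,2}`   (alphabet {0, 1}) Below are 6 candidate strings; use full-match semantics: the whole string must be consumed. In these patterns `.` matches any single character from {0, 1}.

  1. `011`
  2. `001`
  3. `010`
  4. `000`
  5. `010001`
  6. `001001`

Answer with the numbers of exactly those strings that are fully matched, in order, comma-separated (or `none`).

1, 2, 3, 4, 5, 6

1 → match
2 → match
3 → match
4 → match
5 → match
6 → match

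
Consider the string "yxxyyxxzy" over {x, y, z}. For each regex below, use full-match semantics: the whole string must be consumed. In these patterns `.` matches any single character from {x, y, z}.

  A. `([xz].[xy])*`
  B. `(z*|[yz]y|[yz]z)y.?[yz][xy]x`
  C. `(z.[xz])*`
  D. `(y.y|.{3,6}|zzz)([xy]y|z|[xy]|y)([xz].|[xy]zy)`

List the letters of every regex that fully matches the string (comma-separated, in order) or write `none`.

D

A → no match
B → no match — must end with "x"
C → no match
D → match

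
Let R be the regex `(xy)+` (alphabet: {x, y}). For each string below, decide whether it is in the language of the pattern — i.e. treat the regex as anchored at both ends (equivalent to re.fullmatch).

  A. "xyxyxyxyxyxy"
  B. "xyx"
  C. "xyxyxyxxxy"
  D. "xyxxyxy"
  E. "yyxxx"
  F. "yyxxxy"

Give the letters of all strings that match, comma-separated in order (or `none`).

A

A → match
B → no match — must end with "xy"
C → no match
D → no match
E → no match — must start with "xy"
F → no match — must start with "xy"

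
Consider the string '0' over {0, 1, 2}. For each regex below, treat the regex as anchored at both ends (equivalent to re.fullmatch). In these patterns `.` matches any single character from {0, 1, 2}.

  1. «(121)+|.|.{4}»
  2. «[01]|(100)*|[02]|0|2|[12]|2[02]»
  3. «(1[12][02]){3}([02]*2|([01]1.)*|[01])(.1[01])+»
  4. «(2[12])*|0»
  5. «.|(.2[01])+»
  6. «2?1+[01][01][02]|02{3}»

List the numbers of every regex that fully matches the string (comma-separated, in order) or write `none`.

1 → match
2 → match
3 → no match — must start with '1'
4 → match
5 → match
6 → no match

1, 2, 4, 5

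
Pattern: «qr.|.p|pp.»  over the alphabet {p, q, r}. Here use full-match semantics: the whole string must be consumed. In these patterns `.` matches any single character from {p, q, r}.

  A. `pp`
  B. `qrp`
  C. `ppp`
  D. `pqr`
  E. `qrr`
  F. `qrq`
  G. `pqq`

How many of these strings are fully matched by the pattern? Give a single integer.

5

A → match
B → match
C → match
D → no match
E → match
F → match
G → no match
Total matched: 5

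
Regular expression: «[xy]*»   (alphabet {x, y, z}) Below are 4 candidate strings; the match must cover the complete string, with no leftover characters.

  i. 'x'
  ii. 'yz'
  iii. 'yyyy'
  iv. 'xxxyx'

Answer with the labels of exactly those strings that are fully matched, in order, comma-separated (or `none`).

i → match
ii → no match
iii → match
iv → match

i, iii, iv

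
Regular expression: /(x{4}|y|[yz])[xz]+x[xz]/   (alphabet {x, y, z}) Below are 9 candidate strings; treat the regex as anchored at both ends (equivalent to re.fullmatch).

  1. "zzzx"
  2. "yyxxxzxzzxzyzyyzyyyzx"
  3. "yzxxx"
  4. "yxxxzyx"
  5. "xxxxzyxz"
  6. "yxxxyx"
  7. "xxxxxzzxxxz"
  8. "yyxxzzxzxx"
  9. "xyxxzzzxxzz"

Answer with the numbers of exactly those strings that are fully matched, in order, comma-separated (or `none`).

1 → no match
2 → no match
3 → match
4 → no match
5 → no match
6 → no match
7 → match
8 → no match
9 → no match

3, 7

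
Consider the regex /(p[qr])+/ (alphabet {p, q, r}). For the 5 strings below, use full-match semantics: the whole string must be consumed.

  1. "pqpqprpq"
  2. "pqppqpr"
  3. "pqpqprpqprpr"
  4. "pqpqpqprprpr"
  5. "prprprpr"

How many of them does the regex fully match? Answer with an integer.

1 → match
2 → no match
3 → match
4 → match
5 → match
Total matched: 4

4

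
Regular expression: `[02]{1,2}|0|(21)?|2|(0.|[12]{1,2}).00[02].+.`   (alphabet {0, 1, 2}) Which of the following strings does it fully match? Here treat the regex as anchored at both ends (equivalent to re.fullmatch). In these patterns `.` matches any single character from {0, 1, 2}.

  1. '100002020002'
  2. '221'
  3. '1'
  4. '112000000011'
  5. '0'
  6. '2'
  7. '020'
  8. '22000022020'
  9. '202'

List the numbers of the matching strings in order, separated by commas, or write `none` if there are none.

1, 4, 5, 6, 8

1 → match
2 → no match
3 → no match
4 → match
5 → match
6 → match
7 → no match
8 → match
9 → no match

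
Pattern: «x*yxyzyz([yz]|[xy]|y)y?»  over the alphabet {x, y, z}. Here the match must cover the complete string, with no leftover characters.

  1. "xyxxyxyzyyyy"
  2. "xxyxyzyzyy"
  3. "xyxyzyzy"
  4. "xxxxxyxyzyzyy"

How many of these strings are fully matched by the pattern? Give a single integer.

1 → no match
2 → match
3 → match
4 → match
Total matched: 3

3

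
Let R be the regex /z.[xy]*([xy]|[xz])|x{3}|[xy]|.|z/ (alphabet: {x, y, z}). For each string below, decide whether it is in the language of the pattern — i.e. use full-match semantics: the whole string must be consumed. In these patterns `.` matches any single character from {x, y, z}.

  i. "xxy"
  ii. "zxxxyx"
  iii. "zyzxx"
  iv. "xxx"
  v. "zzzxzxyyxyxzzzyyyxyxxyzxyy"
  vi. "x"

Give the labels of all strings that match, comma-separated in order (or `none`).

i → no match
ii → match
iii → no match
iv → match
v → no match
vi → match

ii, iv, vi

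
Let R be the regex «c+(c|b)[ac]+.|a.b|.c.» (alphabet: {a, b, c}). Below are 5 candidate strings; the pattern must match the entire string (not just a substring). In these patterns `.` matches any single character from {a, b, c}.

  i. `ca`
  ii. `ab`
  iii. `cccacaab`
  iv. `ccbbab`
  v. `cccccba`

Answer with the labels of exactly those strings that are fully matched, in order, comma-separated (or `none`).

iii

i → no match
ii → no match
iii → match
iv → no match
v → no match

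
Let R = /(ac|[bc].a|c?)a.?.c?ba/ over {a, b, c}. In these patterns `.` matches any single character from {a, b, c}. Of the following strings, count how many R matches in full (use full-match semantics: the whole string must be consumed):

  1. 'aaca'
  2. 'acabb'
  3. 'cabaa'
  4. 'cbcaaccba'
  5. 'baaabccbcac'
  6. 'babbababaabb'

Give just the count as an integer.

0

1. 'aaca' → no match — must end with 'ba'
2. 'acabb' → no match — must end with 'ba'
3. 'cabaa' → no match — must end with 'ba'
4. 'cbcaaccba' → no match
5. 'baaabccbcac' → no match — must end with 'ba'
6. 'babbababaabb' → no match — must end with 'ba'
Total matched: 0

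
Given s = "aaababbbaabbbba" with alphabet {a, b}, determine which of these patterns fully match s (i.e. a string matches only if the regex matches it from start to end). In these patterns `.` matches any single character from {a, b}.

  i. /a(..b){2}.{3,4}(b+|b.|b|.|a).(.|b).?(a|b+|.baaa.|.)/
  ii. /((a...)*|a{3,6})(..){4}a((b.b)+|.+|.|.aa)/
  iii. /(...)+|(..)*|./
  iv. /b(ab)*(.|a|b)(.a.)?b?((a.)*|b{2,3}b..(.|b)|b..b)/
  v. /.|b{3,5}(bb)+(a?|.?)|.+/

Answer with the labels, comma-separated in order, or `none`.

i, ii, iii, v

i → match
ii → match
iii → match
iv → no match — must start with "b"
v → match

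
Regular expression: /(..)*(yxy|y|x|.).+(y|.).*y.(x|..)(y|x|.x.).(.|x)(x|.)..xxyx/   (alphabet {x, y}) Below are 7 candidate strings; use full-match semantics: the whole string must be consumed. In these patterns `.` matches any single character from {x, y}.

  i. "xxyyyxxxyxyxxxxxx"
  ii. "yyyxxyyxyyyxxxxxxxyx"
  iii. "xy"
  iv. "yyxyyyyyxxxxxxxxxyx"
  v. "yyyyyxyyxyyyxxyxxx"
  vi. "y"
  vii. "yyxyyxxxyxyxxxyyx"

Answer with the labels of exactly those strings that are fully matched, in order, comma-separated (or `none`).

ii, iv

i → no match — must end with "xxyx"
ii → match
iii → no match — must end with "xxyx"
iv → match
v → no match — must end with "xxyx"
vi → no match — must end with "xxyx"
vii → no match — must end with "xxyx"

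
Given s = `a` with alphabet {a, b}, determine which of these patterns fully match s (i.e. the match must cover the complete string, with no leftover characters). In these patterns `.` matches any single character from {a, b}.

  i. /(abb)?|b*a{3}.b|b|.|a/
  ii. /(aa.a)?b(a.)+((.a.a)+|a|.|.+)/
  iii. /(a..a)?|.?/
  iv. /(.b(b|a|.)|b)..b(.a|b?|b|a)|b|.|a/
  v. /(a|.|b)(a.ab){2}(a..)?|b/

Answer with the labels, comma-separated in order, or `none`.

i → match
ii → no match
iii → match
iv → match
v → no match

i, iii, iv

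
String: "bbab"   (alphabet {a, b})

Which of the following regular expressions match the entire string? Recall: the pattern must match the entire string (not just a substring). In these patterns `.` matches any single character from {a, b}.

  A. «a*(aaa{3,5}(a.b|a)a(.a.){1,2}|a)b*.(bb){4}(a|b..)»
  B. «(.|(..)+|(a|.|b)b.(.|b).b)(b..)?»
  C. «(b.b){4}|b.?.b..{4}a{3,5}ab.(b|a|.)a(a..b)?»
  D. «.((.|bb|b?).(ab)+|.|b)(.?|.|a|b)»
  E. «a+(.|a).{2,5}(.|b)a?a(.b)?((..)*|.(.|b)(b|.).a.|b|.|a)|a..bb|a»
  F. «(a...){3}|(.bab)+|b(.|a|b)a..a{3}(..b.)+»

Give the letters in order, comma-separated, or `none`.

B, D, F

A → no match
B → match
C → no match
D → match
E → no match — must start with "a"
F → match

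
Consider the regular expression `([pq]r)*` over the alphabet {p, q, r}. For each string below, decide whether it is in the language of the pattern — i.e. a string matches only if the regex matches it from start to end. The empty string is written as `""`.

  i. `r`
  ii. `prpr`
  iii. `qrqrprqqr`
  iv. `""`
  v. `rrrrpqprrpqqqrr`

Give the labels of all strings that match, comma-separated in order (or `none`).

i → no match
ii → match
iii → no match
iv → match
v → no match

ii, iv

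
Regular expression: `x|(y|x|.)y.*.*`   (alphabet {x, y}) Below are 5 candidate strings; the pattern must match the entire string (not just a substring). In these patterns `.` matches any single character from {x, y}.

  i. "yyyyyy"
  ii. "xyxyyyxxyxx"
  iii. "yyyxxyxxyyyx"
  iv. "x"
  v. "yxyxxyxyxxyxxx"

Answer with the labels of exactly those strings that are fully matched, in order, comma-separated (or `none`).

i, ii, iii, iv

i → match
ii → match
iii → match
iv → match
v → no match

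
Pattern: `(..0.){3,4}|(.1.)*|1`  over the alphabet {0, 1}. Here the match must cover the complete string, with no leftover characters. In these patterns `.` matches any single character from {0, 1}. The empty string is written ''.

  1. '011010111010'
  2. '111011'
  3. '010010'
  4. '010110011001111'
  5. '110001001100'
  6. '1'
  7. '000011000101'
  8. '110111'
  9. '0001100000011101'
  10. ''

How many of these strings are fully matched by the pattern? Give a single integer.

9

1 → match
2 → match
3 → match
4 → no match
5 → match
6 → match
7 → match
8 → match
9 → match
10 → match
Total matched: 9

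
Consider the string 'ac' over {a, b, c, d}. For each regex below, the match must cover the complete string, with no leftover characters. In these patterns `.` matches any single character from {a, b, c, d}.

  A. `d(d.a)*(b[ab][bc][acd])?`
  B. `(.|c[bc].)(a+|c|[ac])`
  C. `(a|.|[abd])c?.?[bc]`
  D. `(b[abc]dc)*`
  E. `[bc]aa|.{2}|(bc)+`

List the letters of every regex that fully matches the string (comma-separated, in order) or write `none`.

B, C, E

A → no match — must start with 'd'
B → match
C → match
D → no match
E → match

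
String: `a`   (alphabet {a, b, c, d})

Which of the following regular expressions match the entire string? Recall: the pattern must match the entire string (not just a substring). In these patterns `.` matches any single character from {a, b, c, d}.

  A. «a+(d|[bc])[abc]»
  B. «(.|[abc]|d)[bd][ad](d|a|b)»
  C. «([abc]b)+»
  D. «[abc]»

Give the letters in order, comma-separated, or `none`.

A → no match
B → no match
C → no match — must end with `b`
D → match

D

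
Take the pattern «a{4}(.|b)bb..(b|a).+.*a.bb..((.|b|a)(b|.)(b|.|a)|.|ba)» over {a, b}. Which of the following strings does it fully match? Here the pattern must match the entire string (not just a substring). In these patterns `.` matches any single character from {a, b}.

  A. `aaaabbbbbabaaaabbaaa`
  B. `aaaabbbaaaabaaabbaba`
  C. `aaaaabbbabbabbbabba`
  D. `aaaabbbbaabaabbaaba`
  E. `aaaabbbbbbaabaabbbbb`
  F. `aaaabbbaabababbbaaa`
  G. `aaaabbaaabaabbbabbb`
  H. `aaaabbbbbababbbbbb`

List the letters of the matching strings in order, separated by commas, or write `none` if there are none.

A, B, C, D, E, F, H

A → match
B → match
C → match
D → match
E → match
F → match
G → no match
H → match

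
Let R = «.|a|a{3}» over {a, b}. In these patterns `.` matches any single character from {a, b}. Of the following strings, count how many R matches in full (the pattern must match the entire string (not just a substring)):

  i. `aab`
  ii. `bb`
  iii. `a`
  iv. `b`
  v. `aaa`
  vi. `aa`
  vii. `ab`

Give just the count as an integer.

3

i → no match
ii → no match
iii → match
iv → match
v → match
vi → no match
vii → no match
Total matched: 3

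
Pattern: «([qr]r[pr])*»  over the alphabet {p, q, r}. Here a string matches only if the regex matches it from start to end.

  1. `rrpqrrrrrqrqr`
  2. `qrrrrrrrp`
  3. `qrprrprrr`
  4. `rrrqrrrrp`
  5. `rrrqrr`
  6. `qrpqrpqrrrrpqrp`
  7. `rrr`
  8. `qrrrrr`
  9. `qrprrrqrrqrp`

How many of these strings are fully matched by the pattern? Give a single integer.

1 → no match
2 → match
3 → match
4 → match
5 → match
6 → match
7 → match
8 → match
9 → match
Total matched: 8

8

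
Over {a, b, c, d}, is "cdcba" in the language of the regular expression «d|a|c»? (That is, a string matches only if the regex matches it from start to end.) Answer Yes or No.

No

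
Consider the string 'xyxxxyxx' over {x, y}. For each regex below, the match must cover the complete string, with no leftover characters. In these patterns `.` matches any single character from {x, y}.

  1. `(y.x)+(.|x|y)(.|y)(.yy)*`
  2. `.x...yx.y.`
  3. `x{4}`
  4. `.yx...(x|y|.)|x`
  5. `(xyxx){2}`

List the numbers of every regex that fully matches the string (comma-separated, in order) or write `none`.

5

1 → no match — must start with 'y'
2 → no match
3 → no match
4 → no match
5 → match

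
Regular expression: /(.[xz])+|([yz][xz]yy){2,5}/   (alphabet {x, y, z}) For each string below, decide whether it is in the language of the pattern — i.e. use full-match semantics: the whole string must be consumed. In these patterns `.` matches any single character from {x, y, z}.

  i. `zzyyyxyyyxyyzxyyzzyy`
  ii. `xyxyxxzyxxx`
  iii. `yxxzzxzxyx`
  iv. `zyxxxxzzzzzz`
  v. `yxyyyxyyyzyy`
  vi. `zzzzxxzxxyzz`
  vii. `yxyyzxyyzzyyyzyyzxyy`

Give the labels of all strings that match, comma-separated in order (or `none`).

i, iii, v, vii

i → match
ii. `xyxyxxzyxxx` → no match
iii. `yxxzzxzxyx` → match
iv. `zyxxxxzzzzzz` → no match
v. `yxyyyxyyyzyy` → match
vi. `zzzzxxzxxyzz` → no match
vii → match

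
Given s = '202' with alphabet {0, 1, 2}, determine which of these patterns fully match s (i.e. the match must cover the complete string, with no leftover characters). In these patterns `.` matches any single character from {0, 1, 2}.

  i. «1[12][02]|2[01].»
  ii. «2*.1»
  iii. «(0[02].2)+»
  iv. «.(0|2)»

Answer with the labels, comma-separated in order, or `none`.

i

i → match
ii → no match — must end with '1'
iii → no match — must start with '0'
iv → no match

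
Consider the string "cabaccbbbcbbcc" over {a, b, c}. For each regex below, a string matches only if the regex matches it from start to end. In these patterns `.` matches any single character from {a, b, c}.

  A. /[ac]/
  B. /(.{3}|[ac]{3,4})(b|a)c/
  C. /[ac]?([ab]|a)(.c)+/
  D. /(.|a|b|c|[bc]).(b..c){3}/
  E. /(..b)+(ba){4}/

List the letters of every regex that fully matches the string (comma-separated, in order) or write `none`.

A → no match
B → no match
C → no match
D → match
E → no match — must end with "ba"

D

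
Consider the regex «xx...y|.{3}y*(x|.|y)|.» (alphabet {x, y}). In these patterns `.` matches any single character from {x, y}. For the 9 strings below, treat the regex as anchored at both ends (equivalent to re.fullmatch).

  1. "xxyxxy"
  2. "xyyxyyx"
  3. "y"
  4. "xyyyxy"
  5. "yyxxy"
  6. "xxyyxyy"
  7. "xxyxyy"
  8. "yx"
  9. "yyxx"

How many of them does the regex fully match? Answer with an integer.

1. "xxyxxy" → match
2. "xyyxyyx" → no match
3. "y" → match
4. "xyyyxy" → no match
5. "yyxxy" → no match
6. "xxyyxyy" → no match
7. "xxyxyy" → match
8. "yx" → no match
9. "yyxx" → match
Total matched: 4

4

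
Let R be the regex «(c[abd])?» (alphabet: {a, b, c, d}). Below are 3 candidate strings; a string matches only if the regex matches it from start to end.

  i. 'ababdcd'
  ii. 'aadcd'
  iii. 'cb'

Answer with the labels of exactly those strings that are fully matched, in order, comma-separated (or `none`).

iii

i → no match
ii → no match
iii → match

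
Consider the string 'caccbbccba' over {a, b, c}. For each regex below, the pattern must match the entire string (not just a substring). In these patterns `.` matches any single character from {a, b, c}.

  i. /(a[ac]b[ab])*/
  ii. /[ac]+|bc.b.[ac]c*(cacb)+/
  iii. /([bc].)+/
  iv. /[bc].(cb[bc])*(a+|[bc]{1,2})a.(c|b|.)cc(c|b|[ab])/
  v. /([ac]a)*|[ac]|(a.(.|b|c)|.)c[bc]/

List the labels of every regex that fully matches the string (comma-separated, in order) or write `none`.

iii

i → no match
ii → no match
iii → match
iv → no match
v → no match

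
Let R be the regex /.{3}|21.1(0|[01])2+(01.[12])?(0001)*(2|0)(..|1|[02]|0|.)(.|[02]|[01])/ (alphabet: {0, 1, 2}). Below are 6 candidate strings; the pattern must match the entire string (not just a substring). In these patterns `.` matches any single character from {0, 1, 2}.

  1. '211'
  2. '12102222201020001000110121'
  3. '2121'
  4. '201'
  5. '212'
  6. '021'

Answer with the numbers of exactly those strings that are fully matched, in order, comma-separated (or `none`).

1, 4, 5, 6

1 → match
2 → no match
3 → no match
4 → match
5 → match
6 → match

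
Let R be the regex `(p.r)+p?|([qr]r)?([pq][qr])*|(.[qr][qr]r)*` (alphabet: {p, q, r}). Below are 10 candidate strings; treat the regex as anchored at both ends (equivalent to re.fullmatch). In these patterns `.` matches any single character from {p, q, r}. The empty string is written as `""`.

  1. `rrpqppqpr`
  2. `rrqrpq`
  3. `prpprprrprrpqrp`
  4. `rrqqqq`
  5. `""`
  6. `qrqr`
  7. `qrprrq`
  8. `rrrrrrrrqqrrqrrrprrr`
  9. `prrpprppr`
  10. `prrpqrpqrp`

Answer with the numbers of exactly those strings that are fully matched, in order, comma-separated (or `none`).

1 → no match
2 → match
3 → no match
4 → match
5 → match
6 → match
7 → no match
8 → match
9 → match
10 → match

2, 4, 5, 6, 8, 9, 10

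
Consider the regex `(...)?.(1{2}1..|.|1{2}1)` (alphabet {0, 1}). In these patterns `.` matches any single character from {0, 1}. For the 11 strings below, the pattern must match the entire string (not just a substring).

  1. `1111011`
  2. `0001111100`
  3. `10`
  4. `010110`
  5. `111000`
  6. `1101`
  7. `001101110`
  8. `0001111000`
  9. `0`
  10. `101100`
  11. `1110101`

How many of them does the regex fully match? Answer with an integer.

1

1. `1111011` → no match
2. `0001111100` → no match
3. `10` → match
4. `010110` → no match
5. `111000` → no match
6. `1101` → no match
7. `001101110` → no match
8. `0001111000` → no match
9. `0` → no match
10. `101100` → no match
11. `1110101` → no match
Total matched: 1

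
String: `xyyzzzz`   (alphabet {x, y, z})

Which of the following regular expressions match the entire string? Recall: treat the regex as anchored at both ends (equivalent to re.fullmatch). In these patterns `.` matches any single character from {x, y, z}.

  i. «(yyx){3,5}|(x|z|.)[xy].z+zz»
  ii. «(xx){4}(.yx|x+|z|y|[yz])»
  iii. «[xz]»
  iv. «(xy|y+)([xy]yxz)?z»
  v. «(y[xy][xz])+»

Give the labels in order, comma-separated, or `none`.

i → match
ii → no match — must start with `xx`
iii → no match
iv → no match
v → no match — must start with `y`

i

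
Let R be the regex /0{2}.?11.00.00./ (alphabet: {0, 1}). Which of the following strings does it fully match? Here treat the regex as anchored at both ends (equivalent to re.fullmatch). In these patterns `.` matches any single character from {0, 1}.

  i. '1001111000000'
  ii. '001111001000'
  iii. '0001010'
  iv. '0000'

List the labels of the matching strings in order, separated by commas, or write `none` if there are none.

ii

i → no match — must start with '0'
ii → match
iii → no match
iv → no match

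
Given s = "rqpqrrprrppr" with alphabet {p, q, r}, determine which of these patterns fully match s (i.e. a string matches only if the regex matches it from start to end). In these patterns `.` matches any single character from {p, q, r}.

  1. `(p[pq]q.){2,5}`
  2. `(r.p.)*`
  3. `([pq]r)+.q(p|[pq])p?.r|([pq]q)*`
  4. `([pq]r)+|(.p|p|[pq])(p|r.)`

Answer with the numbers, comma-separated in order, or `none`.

2

1 → no match — must start with "p"
2 → match
3 → no match
4 → no match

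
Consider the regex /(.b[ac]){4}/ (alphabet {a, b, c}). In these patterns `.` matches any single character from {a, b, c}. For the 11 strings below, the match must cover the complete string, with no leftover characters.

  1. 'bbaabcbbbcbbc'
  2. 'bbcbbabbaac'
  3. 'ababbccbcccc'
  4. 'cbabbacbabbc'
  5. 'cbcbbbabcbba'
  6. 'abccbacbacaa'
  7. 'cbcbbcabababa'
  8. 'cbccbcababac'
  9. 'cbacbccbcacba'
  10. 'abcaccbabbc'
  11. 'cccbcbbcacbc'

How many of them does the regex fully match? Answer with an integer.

1

1 → no match
2 → no match
3 → no match
4 → match
5 → no match
6 → no match
7 → no match
8 → no match
9 → no match
10 → no match
11 → no match
Total matched: 1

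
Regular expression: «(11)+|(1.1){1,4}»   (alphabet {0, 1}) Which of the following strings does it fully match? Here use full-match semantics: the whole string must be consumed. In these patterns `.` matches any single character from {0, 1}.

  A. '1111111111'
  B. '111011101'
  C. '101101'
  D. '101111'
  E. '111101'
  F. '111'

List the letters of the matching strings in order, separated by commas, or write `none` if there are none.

A, C, D, E, F

A → match
B → no match
C → match
D → match
E → match
F → match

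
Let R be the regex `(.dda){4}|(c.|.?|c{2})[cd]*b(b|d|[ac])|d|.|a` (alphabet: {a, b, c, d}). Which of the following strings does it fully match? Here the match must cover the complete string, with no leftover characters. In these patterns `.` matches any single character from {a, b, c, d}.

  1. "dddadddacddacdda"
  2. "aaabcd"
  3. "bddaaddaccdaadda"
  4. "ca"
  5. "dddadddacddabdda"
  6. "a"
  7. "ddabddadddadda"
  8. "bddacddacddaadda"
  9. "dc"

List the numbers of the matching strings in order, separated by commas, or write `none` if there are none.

1 → match
2 → no match
3 → no match
4 → no match
5 → match
6 → match
7 → no match
8 → match
9 → no match

1, 5, 6, 8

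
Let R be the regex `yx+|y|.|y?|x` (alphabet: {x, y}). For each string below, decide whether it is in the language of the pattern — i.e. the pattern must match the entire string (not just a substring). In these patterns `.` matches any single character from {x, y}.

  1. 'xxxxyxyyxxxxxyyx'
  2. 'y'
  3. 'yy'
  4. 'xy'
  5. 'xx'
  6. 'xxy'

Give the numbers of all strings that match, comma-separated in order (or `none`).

1 → no match
2 → match
3 → no match
4 → no match
5 → no match
6 → no match

2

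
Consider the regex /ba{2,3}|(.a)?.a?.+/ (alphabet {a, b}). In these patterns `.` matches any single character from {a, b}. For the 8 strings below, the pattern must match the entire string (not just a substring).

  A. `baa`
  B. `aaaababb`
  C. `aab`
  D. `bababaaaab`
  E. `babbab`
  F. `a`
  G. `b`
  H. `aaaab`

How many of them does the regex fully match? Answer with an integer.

6

A → match
B → match
C → match
D → match
E → match
F → no match
G → no match
H → match
Total matched: 6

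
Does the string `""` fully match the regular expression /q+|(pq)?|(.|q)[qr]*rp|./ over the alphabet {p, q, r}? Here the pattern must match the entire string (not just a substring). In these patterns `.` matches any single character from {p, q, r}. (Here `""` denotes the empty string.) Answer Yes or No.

Yes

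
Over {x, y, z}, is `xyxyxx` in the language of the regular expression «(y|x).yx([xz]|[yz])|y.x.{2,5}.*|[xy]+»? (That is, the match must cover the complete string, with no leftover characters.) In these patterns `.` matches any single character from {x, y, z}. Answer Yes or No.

Yes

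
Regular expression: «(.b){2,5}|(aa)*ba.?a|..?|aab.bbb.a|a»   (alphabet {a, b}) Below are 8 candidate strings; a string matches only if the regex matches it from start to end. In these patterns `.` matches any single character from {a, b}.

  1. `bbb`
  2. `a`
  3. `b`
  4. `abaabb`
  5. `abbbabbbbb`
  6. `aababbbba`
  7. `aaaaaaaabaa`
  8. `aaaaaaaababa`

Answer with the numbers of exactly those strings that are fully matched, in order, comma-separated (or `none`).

1 → no match
2 → match
3 → match
4 → no match
5 → match
6 → match
7 → match
8 → match

2, 3, 5, 6, 7, 8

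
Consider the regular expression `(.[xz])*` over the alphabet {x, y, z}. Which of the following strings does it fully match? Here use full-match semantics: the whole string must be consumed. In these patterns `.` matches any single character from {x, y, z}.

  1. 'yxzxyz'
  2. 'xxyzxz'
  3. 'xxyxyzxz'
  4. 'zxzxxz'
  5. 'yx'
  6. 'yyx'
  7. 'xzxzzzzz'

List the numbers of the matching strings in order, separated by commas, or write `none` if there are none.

1 → match
2 → match
3 → match
4 → match
5 → match
6 → no match
7 → match

1, 2, 3, 4, 5, 7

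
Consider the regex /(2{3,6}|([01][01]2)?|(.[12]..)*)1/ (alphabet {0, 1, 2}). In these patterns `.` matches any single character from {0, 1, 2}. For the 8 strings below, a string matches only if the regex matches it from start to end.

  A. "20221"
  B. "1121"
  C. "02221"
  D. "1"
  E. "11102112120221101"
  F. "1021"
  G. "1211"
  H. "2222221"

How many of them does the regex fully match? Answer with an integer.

6

A. "20221" → no match
B. "1121" → match
C. "02221" → match
D. "1" → match
E → match
F. "1021" → match
G. "1211" → no match
H. "2222221" → match
Total matched: 6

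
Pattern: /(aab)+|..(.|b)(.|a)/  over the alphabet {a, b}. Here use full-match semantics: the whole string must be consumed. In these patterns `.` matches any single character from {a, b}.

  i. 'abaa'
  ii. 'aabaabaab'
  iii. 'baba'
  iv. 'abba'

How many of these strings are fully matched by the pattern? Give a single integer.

i → match
ii → match
iii → match
iv → match
Total matched: 4

4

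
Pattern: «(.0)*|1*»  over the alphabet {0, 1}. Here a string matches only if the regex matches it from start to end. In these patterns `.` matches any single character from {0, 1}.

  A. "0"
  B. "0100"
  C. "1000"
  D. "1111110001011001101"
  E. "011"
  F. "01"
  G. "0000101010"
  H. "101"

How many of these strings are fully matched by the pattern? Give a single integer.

2

A → no match
B → no match
C → match
D → no match
E → no match
F → no match
G → match
H → no match
Total matched: 2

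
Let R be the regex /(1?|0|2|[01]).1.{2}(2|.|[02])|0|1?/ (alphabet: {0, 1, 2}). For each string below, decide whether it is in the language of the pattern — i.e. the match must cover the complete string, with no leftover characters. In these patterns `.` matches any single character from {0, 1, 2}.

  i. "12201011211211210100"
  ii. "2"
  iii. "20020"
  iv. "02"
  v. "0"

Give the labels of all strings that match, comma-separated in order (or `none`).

i → no match
ii → no match
iii → no match
iv → no match
v → match

v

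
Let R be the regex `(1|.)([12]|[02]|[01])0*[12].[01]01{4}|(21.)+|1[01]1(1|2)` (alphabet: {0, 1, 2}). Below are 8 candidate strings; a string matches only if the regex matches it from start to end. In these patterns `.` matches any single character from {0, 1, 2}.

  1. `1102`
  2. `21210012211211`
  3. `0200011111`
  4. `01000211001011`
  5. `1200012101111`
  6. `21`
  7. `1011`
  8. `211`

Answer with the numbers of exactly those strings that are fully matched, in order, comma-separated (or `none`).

5, 7, 8

1 → no match
2 → no match
3 → no match
4 → no match
5 → match
6 → no match
7 → match
8 → match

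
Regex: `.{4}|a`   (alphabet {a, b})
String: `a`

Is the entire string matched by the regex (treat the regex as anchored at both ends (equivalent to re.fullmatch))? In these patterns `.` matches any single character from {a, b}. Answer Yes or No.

Yes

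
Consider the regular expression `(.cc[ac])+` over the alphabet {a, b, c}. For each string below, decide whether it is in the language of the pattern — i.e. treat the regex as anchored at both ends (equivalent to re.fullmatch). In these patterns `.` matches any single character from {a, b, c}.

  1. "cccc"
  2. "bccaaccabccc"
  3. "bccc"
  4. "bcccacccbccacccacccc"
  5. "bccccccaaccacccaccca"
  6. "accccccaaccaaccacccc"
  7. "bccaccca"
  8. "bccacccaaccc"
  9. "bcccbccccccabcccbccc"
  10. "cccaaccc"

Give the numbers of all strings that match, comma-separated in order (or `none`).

1 → match
2 → match
3 → match
4 → match
5 → match
6 → match
7 → match
8 → match
9 → match
10 → match

1, 2, 3, 4, 5, 6, 7, 8, 9, 10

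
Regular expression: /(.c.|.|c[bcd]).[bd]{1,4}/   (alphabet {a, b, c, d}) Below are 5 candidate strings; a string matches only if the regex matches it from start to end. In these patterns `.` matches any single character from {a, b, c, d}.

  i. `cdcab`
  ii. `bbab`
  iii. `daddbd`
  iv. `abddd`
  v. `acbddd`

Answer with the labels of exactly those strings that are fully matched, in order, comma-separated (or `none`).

i → no match
ii → no match
iii → match
iv → match
v → match

iii, iv, v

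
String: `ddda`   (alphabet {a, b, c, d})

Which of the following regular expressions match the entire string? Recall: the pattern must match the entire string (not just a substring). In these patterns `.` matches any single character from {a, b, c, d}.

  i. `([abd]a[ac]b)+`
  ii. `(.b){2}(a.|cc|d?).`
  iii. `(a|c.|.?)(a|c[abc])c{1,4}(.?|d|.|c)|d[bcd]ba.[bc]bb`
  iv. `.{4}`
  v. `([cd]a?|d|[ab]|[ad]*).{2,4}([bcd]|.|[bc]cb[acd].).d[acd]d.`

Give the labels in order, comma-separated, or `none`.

i → no match — must end with `b`
ii → no match
iii → no match
iv → match
v → no match

iv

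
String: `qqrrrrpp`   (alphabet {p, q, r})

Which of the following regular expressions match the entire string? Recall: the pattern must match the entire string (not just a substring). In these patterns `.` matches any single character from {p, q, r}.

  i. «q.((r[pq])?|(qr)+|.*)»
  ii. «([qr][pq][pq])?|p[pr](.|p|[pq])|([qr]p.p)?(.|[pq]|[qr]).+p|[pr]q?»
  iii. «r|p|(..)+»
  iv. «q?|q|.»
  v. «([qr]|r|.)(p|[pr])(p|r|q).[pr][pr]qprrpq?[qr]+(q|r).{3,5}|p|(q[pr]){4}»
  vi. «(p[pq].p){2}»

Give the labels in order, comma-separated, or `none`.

i → match
ii → match
iii → match
iv → no match
v → no match
vi → no match — must start with `p`

i, ii, iii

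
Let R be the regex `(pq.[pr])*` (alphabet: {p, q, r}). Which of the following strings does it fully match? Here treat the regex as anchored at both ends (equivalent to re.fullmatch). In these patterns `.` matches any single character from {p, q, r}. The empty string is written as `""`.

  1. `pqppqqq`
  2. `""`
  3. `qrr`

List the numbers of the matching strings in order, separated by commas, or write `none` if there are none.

2

1 → no match
2 → match
3 → no match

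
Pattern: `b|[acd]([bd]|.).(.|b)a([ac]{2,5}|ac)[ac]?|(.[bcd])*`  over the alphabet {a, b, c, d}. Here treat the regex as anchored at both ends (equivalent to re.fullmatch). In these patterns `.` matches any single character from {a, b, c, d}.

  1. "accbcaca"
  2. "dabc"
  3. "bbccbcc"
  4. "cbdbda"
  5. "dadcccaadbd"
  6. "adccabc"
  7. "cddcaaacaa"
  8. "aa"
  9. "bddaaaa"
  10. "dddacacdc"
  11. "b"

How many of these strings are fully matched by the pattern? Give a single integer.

2

1 → no match
2 → no match
3 → no match
4 → no match
5 → no match
6 → no match
7 → match
8 → no match
9 → no match
10 → no match
11 → match
Total matched: 2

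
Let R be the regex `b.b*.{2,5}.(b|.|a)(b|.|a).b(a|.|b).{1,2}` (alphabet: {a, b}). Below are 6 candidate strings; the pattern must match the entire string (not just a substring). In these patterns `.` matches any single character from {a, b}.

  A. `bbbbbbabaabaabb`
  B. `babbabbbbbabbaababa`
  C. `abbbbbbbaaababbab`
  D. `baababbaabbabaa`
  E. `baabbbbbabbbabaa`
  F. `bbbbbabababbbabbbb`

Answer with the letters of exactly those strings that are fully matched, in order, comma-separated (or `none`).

A → no match
B → no match
C → no match — must start with `b`
D → no match
E → no match
F → match

F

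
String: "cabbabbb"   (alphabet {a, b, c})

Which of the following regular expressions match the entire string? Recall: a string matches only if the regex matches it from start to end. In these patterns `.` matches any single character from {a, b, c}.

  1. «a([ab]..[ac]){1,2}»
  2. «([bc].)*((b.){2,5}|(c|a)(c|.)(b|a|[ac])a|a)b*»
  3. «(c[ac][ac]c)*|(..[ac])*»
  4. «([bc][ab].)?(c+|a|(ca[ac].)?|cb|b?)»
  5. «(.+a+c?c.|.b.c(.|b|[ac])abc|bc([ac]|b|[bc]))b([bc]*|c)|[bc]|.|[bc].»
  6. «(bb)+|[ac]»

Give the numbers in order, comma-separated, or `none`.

1 → no match — must start with "a"
2 → match
3 → no match
4 → no match
5 → no match
6 → no match

2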